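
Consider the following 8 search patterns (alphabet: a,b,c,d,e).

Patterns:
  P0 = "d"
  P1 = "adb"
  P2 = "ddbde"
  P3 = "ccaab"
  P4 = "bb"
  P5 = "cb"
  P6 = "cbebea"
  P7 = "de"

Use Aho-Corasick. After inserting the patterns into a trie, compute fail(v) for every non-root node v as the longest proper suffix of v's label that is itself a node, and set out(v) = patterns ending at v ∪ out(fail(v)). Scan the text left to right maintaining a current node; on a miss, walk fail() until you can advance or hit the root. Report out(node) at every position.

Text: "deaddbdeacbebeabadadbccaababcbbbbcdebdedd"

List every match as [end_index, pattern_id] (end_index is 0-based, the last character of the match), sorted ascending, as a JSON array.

Build:
Trie (insert patterns):
  0='ε' goto a→2 b→14 c→9 d→1
  1='d' goto d→5 e→21  ←P0
  2='a' goto d→3
  3='ad' goto b→4
  4='adb' goto ·  ←P1
  5='dd' goto b→6
  6='ddb' goto d→7
  7='ddbd' goto e→8
  8='ddbde' goto ·  ←P2
  9='c' goto b→16 c→10
  10='cc' goto a→11
  11='cca' goto a→12
  12='ccaa' goto b→13
  13='ccaab' goto ·  ←P3
  14='b' goto b→15
  15='bb' goto ·  ←P4
  16='cb' goto e→17  ←P5
  17='cbe' goto b→18
  18='cbeb' goto e→19
  19='cbebe' goto a→20
  20='cbebea' goto ·  ←P6
  21='de' goto ·  ←P7

Failure links (BFS by depth):
  fail(1) 'd': from fail(0)=0 chase 'd': 0 ⇒ 0;  out={0}∪out(0)={0}
  fail(2) 'a': from fail(0)=0 chase 'a': 0 ⇒ 0;  out=∅∪out(0)=∅
  fail(9) 'c': from fail(0)=0 chase 'c': 0 ⇒ 0;  out=∅∪out(0)=∅
  fail(14) 'b': from fail(0)=0 chase 'b': 0 ⇒ 0;  out=∅∪out(0)=∅
  fail(3) 'ad': from fail(2)=0 chase 'd': 0 ⇒ 1;  out=∅∪out(1)={0}
  fail(5) 'dd': from fail(1)=0 chase 'd': 0 ⇒ 1;  out=∅∪out(1)={0}
  fail(10) 'cc': from fail(9)=0 chase 'c': 0 ⇒ 9;  out=∅∪out(9)=∅
  fail(15) 'bb': from fail(14)=0 chase 'b': 0 ⇒ 14;  out={4}∪out(14)={4}
  fail(16) 'cb': from fail(9)=0 chase 'b': 0 ⇒ 14;  out={5}∪out(14)={5}
  fail(21) 'de': from fail(1)=0 chase 'e': 0 ⇒ 0;  out={7}∪out(0)={7}
  fail(4) 'adb': from fail(3)=1 chase 'b': 1→0 ⇒ 14;  out={1}∪out(14)={1}
  fail(6) 'ddb': from fail(5)=1 chase 'b': 1→0 ⇒ 14;  out=∅∪out(14)=∅
  fail(11) 'cca': from fail(10)=9 chase 'a': 9→0 ⇒ 2;  out=∅∪out(2)=∅
  fail(17) 'cbe': from fail(16)=14 chase 'e': 14→0 ⇒ 0;  out=∅∪out(0)=∅
  fail(7) 'ddbd': from fail(6)=14 chase 'd': 14→0 ⇒ 1;  out=∅∪out(1)={0}
  fail(12) 'ccaa': from fail(11)=2 chase 'a': 2→0 ⇒ 2;  out=∅∪out(2)=∅
  fail(18) 'cbeb': from fail(17)=0 chase 'b': 0 ⇒ 14;  out=∅∪out(14)=∅
  fail(8) 'ddbde': from fail(7)=1 chase 'e': 1 ⇒ 21;  out={2}∪out(21)={2,7}
  fail(13) 'ccaab': from fail(12)=2 chase 'b': 2→0 ⇒ 14;  out={3}∪out(14)={3}
  fail(19) 'cbebe': from fail(18)=14 chase 'e': 14→0 ⇒ 0;  out=∅∪out(0)=∅
  fail(20) 'cbebea': from fail(19)=0 chase 'a': 0 ⇒ 2;  out={6}∪out(2)={6}

Text stream:
[0] read 'd'  n0⇒n1  ** P0@[0:0]
[1] read 'e'  n1⇒n21  ** P7@[0:1]
[2] read 'a'  n21⇒n2 (fail-walked)
[3] read 'd'  n2⇒n3  ** P0@[3:3]
[4] read 'd'  n3⇒n5 (fail-walked)  ** P0@[4:4]
[5] read 'b'  n5⇒n6
[6] read 'd'  n6⇒n7  ** P0@[6:6]
[7] read 'e'  n7⇒n8  ** P2@[3:7],P7@[6:7]
[8] read 'a'  n8⇒n2 (fail-walked)
[9] read 'c'  n2⇒n9 (fail-walked)
[10] read 'b'  n9⇒n16  ** P5@[9:10]
[11] read 'e'  n16⇒n17
[12] read 'b'  n17⇒n18
[13] read 'e'  n18⇒n19
[14] read 'a'  n19⇒n20  ** P6@[9:14]
[15] read 'b'  n20⇒n14 (fail-walked)
[16] read 'a'  n14⇒n2 (fail-walked)
[17] read 'd'  n2⇒n3  ** P0@[17:17]
[18] read 'a'  n3⇒n2 (fail-walked)
[19] read 'd'  n2⇒n3  ** P0@[19:19]
[20] read 'b'  n3⇒n4  ** P1@[18:20]
[21] read 'c'  n4⇒n9 (fail-walked)
[22] read 'c'  n9⇒n10
[23] read 'a'  n10⇒n11
[24] read 'a'  n11⇒n12
[25] read 'b'  n12⇒n13  ** P3@[21:25]
[26] read 'a'  n13⇒n2 (fail-walked)
[27] read 'b'  n2⇒n14 (fail-walked)
[28] read 'c'  n14⇒n9 (fail-walked)
[29] read 'b'  n9⇒n16  ** P5@[28:29]
[30] read 'b'  n16⇒n15 (fail-walked)  ** P4@[29:30]
[31] read 'b'  n15⇒n15 (fail-walked)  ** P4@[30:31]
[32] read 'b'  n15⇒n15 (fail-walked)  ** P4@[31:32]
[33] read 'c'  n15⇒n9 (fail-walked)
[34] read 'd'  n9⇒n1 (fail-walked)  ** P0@[34:34]
[35] read 'e'  n1⇒n21  ** P7@[34:35]
[36] read 'b'  n21⇒n14 (fail-walked)
[37] read 'd'  n14⇒n1 (fail-walked)  ** P0@[37:37]
[38] read 'e'  n1⇒n21  ** P7@[37:38]
[39] read 'd'  n21⇒n1 (fail-walked)  ** P0@[39:39]
[40] read 'd'  n1⇒n5  ** P0@[40:40]

Matches: [[0,0],[1,7],[3,0],[4,0],[6,0],[7,2],[7,7],[10,5],[14,6],[17,0],[19,0],[20,1],[25,3],[29,5],[30,4],[31,4],[32,4],[34,0],[35,7],[37,0],[38,7],[39,0],[40,0]]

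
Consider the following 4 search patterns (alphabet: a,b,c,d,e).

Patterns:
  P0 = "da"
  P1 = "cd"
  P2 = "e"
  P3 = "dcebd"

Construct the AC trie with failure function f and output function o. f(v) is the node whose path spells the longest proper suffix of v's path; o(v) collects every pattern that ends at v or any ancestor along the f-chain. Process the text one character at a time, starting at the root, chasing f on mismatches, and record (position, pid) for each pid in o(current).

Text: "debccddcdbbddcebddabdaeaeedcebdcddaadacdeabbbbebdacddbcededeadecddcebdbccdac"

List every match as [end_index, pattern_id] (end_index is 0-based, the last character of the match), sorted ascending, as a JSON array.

Construct AC machine:
Trie nodes:
  n0 'ε': c→3 d→1 e→5
  n1 'd': a→2 c→6
  n2 'da': ·  [P0 ends]
  n3 'c': d→4
  n4 'cd': ·  [P1 ends]
  n5 'e': ·  [P2 ends]
  n6 'dc': e→7
  n7 'dce': b→8
  n8 'dceb': d→9
  n9 'dcebd': ·  [P3 ends]

Failure links (BFS by depth):
  fail(1) 'd': from fail(0)=0 chase 'd': 0 ⇒ 0;  out=∅∪out(0)=∅
  fail(3) 'c': from fail(0)=0 chase 'c': 0 ⇒ 0;  out=∅∪out(0)=∅
  fail(5) 'e': from fail(0)=0 chase 'e': 0 ⇒ 0;  out={2}∪out(0)={2}
  fail(2) 'da': from fail(1)=0 chase 'a': 0 ⇒ 0;  out={0}∪out(0)={0}
  fail(4) 'cd': from fail(3)=0 chase 'd': 0 ⇒ 1;  out={1}∪out(1)={1}
  fail(6) 'dc': from fail(1)=0 chase 'c': 0 ⇒ 3;  out=∅∪out(3)=∅
  fail(7) 'dce': from fail(6)=3 chase 'e': 3→0 ⇒ 5;  out=∅∪out(5)={2}
  fail(8) 'dceb': from fail(7)=5 chase 'b': 5→0 ⇒ 0;  out=∅∪out(0)=∅
  fail(9) 'dcebd': from fail(8)=0 chase 'd': 0 ⇒ 1;  out={3}∪out(1)={3}

Text stream:
[0] read 'd'  n0⇒n1
[1] read 'e'  n1⇒n5 (fail-walked)  emit P2@[1:1]
[2] read 'b'  n5⇒n0 (fail-walked)
[3] read 'c'  n0⇒n3
[4] read 'c'  n3⇒n3 (fail-walked)
[5] read 'd'  n3⇒n4  emit P1@[4:5]
[6] read 'd'  n4⇒n1 (fail-walked)
[7] read 'c'  n1⇒n6
[8] read 'd'  n6⇒n4 (fail-walked)  emit P1@[7:8]
[9] read 'b'  n4⇒n0 (fail-walked)
[10] read 'b'  n0⇒n0
[11] read 'd'  n0⇒n1
[12] read 'd'  n1⇒n1 (fail-walked)
[13] read 'c'  n1⇒n6
[14] read 'e'  n6⇒n7  emit P2@[14:14]
[15] read 'b'  n7⇒n8
[16] read 'd'  n8⇒n9  emit P3@[12:16]
[17] read 'd'  n9⇒n1 (fail-walked)
[18] read 'a'  n1⇒n2  emit P0@[17:18]
[19] read 'b'  n2⇒n0 (fail-walked)
[20] read 'd'  n0⇒n1
[21] read 'a'  n1⇒n2  emit P0@[20:21]
[22] read 'e'  n2⇒n5 (fail-walked)  emit P2@[22:22]
[23] read 'a'  n5⇒n0 (fail-walked)
[24] read 'e'  n0⇒n5  emit P2@[24:24]
[25] read 'e'  n5⇒n5 (fail-walked)  emit P2@[25:25]
[26] read 'd'  n5⇒n1 (fail-walked)
[27] read 'c'  n1⇒n6
[28] read 'e'  n6⇒n7  emit P2@[28:28]
[29] read 'b'  n7⇒n8
[30] read 'd'  n8⇒n9  emit P3@[26:30]
[31] read 'c'  n9⇒n6 (fail-walked)
[32] read 'd'  n6⇒n4 (fail-walked)  emit P1@[31:32]
[33] read 'd'  n4⇒n1 (fail-walked)
[34] read 'a'  n1⇒n2  emit P0@[33:34]
[35] read 'a'  n2⇒n0 (fail-walked)
[36] read 'd'  n0⇒n1
[37] read 'a'  n1⇒n2  emit P0@[36:37]
[38] read 'c'  n2⇒n3 (fail-walked)
[39] read 'd'  n3⇒n4  emit P1@[38:39]
[40] read 'e'  n4⇒n5 (fail-walked)  emit P2@[40:40]
[41] read 'a'  n5⇒n0 (fail-walked)
[42] read 'b'  n0⇒n0
[43] read 'b'  n0⇒n0
[44] read 'b'  n0⇒n0
[45] read 'b'  n0⇒n0
[46] read 'e'  n0⇒n5  emit P2@[46:46]
[47] read 'b'  n5⇒n0 (fail-walked)
[48] read 'd'  n0⇒n1
[49] read 'a'  n1⇒n2  emit P0@[48:49]
[50] read 'c'  n2⇒n3 (fail-walked)
[51] read 'd'  n3⇒n4  emit P1@[50:51]
[52] read 'd'  n4⇒n1 (fail-walked)
[53] read 'b'  n1⇒n0 (fail-walked)
[54] read 'c'  n0⇒n3
[55] read 'e'  n3⇒n5 (fail-walked)  emit P2@[55:55]
[56] read 'd'  n5⇒n1 (fail-walked)
[57] read 'e'  n1⇒n5 (fail-walked)  emit P2@[57:57]
[58] read 'd'  n5⇒n1 (fail-walked)
[59] read 'e'  n1⇒n5 (fail-walked)  emit P2@[59:59]
[60] read 'a'  n5⇒n0 (fail-walked)
[61] read 'd'  n0⇒n1
[62] read 'e'  n1⇒n5 (fail-walked)  emit P2@[62:62]
[63] read 'c'  n5⇒n3 (fail-walked)
[64] read 'd'  n3⇒n4  emit P1@[63:64]
[65] read 'd'  n4⇒n1 (fail-walked)
[66] read 'c'  n1⇒n6
[67] read 'e'  n6⇒n7  emit P2@[67:67]
[68] read 'b'  n7⇒n8
[69] read 'd'  n8⇒n9  emit P3@[65:69]
[70] read 'b'  n9⇒n0 (fail-walked)
[71] read 'c'  n0⇒n3
[72] read 'c'  n3⇒n3 (fail-walked)
[73] read 'd'  n3⇒n4  emit P1@[72:73]
[74] read 'a'  n4⇒n2 (fail-walked)  emit P0@[73:74]
[75] read 'c'  n2⇒n3 (fail-walked)

Matches: [[1,2],[5,1],[8,1],[14,2],[16,3],[18,0],[21,0],[22,2],[24,2],[25,2],[28,2],[30,3],[32,1],[34,0],[37,0],[39,1],[40,2],[46,2],[49,0],[51,1],[55,2],[57,2],[59,2],[62,2],[64,1],[67,2],[69,3],[73,1],[74,0]]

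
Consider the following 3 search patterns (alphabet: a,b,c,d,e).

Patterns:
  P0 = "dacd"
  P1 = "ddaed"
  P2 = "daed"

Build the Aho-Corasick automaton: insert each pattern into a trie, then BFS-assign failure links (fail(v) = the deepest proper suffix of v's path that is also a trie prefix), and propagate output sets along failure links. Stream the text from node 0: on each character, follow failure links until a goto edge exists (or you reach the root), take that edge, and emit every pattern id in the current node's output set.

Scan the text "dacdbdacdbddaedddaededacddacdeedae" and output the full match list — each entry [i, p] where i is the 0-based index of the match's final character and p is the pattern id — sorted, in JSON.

Build automaton:
Trie (insert patterns):
  0='ε' goto d→1
  1='d' goto a→2 d→5
  2='da' goto c→3 e→9
  3='dac' goto d→4
  4='dacd' goto ·  [P0 ends]
  5='dd' goto a→6
  6='dda' goto e→7
  7='ddae' goto d→8
  8='ddaed' goto ·  [P1 ends]
  9='dae' goto d→10
  10='daed' goto ·  [P2 ends]

BFS fail/out derivation:
  fail(1) 'd': from fail(0)=0 chase 'd': 0 ⇒ 0;  out=∅∪out(0)=∅
  fail(2) 'da': from fail(1)=0 chase 'a': 0 ⇒ 0;  out=∅∪out(0)=∅
  fail(5) 'dd': from fail(1)=0 chase 'd': 0 ⇒ 1;  out=∅∪out(1)=∅
  fail(3) 'dac': from fail(2)=0 chase 'c': 0 ⇒ 0;  out=∅∪out(0)=∅
  fail(6) 'dda': from fail(5)=1 chase 'a': 1 ⇒ 2;  out=∅∪out(2)=∅
  fail(9) 'dae': from fail(2)=0 chase 'e': 0 ⇒ 0;  out=∅∪out(0)=∅
  fail(4) 'dacd': from fail(3)=0 chase 'd': 0 ⇒ 1;  out={0}∪out(1)={0}
  fail(7) 'ddae': from fail(6)=2 chase 'e': 2 ⇒ 9;  out=∅∪out(9)=∅
  fail(10) 'daed': from fail(9)=0 chase 'd': 0 ⇒ 1;  out={2}∪out(1)={2}
  fail(8) 'ddaed': from fail(7)=9 chase 'd': 9 ⇒ 10;  out={1}∪out(10)={1,2}

Text stream:
i=0 'd': node 0→1
i=1 'a': node 1→2
i=2 'c': node 2→3
i=3 'd': node 3→4  emit P0@[0:3]
i=4 'b': node 4→0 (fail-walked)
i=5 'd': node 0→1
i=6 'a': node 1→2
i=7 'c': node 2→3
i=8 'd': node 3→4  emit P0@[5:8]
i=9 'b': node 4→0 (fail-walked)
i=10 'd': node 0→1
i=11 'd': node 1→5
i=12 'a': node 5→6
i=13 'e': node 6→7
i=14 'd': node 7→8  emit P1@[10:14],P2@[11:14]
i=15 'd': node 8→5 (fail-walked)
i=16 'd': node 5→5 (fail-walked)
i=17 'a': node 5→6
i=18 'e': node 6→7
i=19 'd': node 7→8  emit P1@[15:19],P2@[16:19]
i=20 'e': node 8→0 (fail-walked)
i=21 'd': node 0→1
i=22 'a': node 1→2
i=23 'c': node 2→3
i=24 'd': node 3→4  emit P0@[21:24]
i=25 'd': node 4→5 (fail-walked)
i=26 'a': node 5→6
i=27 'c': node 6→3 (fail-walked)
i=28 'd': node 3→4  emit P0@[25:28]
i=29 'e': node 4→0 (fail-walked)
i=30 'e': node 0→0
i=31 'd': node 0→1
i=32 'a': node 1→2
i=33 'e': node 2→9

Matches: [[3,0],[8,0],[14,1],[14,2],[19,1],[19,2],[24,0],[28,0]]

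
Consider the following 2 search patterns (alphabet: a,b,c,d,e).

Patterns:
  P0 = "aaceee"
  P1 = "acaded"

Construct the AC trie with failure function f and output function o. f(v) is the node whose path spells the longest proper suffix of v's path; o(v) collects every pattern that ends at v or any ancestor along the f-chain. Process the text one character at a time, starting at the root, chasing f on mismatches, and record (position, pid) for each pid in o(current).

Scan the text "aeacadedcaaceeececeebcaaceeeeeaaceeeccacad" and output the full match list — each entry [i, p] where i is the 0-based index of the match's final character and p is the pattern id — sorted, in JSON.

Construct AC machine:
Trie (insert patterns):
  0='ε' goto a→1
  1='a' goto a→2 c→7
  2='aa' goto c→3
  3='aac' goto e→4
  4='aace' goto e→5
  5='aacee' goto e→6
  6='aaceee' goto ·  ←P0
  7='ac' goto a→8
  8='aca' goto d→9
  9='acad' goto e→10
  10='acade' goto d→11
  11='acaded' goto ·  ←P1

BFS fail/out derivation:
  fail(1) 'a': from fail(0)=0 chase 'a': 0 ⇒ 0;  out=∅∪out(0)=∅
  fail(2) 'aa': from fail(1)=0 chase 'a': 0 ⇒ 1;  out=∅∪out(1)=∅
  fail(7) 'ac': from fail(1)=0 chase 'c': 0 ⇒ 0;  out=∅∪out(0)=∅
  fail(3) 'aac': from fail(2)=1 chase 'c': 1 ⇒ 7;  out=∅∪out(7)=∅
  fail(8) 'aca': from fail(7)=0 chase 'a': 0 ⇒ 1;  out=∅∪out(1)=∅
  fail(4) 'aace': from fail(3)=7 chase 'e': 7→0 ⇒ 0;  out=∅∪out(0)=∅
  fail(9) 'acad': from fail(8)=1 chase 'd': 1→0 ⇒ 0;  out=∅∪out(0)=∅
  fail(5) 'aacee': from fail(4)=0 chase 'e': 0 ⇒ 0;  out=∅∪out(0)=∅
  fail(10) 'acade': from fail(9)=0 chase 'e': 0 ⇒ 0;  out=∅∪out(0)=∅
  fail(6) 'aaceee': from fail(5)=0 chase 'e': 0 ⇒ 0;  out={0}∪out(0)={0}
  fail(11) 'acaded': from fail(10)=0 chase 'd': 0 ⇒ 0;  out={1}∪out(0)={1}

Run:
pos 0 'a': at 1
pos 1 'e': at 0 ·f
pos 2 'a': at 1
pos 3 'c': at 7
pos 4 'a': at 8
pos 5 'd': at 9
pos 6 'e': at 10
pos 7 'd': at 11  ** P1@[2:7]
pos 8 'c': at 0 ·f
pos 9 'a': at 1
pos 10 'a': at 2
pos 11 'c': at 3
pos 12 'e': at 4
pos 13 'e': at 5
pos 14 'e': at 6  ** P0@[9:14]
pos 15 'c': at 0 ·f
pos 16 'e': at 0
pos 17 'c': at 0
pos 18 'e': at 0
pos 19 'e': at 0
pos 20 'b': at 0
pos 21 'c': at 0
pos 22 'a': at 1
pos 23 'a': at 2
pos 24 'c': at 3
pos 25 'e': at 4
pos 26 'e': at 5
pos 27 'e': at 6  ** P0@[22:27]
pos 28 'e': at 0 ·f
pos 29 'e': at 0
pos 30 'a': at 1
pos 31 'a': at 2
pos 32 'c': at 3
pos 33 'e': at 4
pos 34 'e': at 5
pos 35 'e': at 6  ** P0@[30:35]
pos 36 'c': at 0 ·f
pos 37 'c': at 0
pos 38 'a': at 1
pos 39 'c': at 7
pos 40 'a': at 8
pos 41 'd': at 9

Matches: [[7,1],[14,0],[27,0],[35,0]]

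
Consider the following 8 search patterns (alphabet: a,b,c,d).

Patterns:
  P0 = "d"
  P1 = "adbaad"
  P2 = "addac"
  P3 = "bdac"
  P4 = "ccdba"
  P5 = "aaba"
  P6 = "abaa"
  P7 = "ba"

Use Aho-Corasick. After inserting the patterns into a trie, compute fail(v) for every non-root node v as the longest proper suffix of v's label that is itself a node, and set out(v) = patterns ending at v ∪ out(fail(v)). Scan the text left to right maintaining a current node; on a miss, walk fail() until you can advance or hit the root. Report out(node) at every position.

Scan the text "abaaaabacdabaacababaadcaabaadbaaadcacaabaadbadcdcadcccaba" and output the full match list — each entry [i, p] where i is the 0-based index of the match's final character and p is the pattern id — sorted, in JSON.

Build:
Trie (insert patterns):
  n0 'ε': a→2 b→11 c→15 d→1
  n1 'd': ·  ←P0
  n2 'a': a→20 b→23 d→3
  n3 'ad': b→4 d→8
  n4 'adb': a→5
  n5 'adba': a→6
  n6 'adbaa': d→7
  n7 'adbaad': ·  ←P1
  n8 'add': a→9
  n9 'adda': c→10
  n10 'addac': ·  ←P2
  n11 'b': a→26 d→12
  n12 'bd': a→13
  n13 'bda': c→14
  n14 'bdac': ·  ←P3
  n15 'c': c→16
  n16 'cc': d→17
  n17 'ccd': b→18
  n18 'ccdb': a→19
  n19 'ccdba': ·  ←P4
  n20 'aa': b→21
  n21 'aab': a→22
  n22 'aaba': ·  ←P5
  n23 'ab': a→24
  n24 'aba': a→25
  n25 'abaa': ·  ←P6
  n26 'ba': ·  ←P7

Failure links (BFS by depth):
  n1('d'): parent n0 fail=0; on 'd' 0 → fail=0;  out {0}∪∅={0}
  n2('a'): parent n0 fail=0; on 'a' 0 → fail=0;  out ∅∪∅=∅
  n11('b'): parent n0 fail=0; on 'b' 0 → fail=0;  out ∅∪∅=∅
  n15('c'): parent n0 fail=0; on 'c' 0 → fail=0;  out ∅∪∅=∅
  n3('ad'): parent n2 fail=0; on 'd' 0 → fail=1;  out ∅∪{0}={0}
  n12('bd'): parent n11 fail=0; on 'd' 0 → fail=1;  out ∅∪{0}={0}
  n16('cc'): parent n15 fail=0; on 'c' 0 → fail=15;  out ∅∪∅=∅
  n20('aa'): parent n2 fail=0; on 'a' 0 → fail=2;  out ∅∪∅=∅
  n23('ab'): parent n2 fail=0; on 'b' 0 → fail=11;  out ∅∪∅=∅
  n26('ba'): parent n11 fail=0; on 'a' 0 → fail=2;  out {7}∪∅={7}
  n4('adb'): parent n3 fail=1; on 'b' 1→0 → fail=11;  out ∅∪∅=∅
  n8('add'): parent n3 fail=1; on 'd' 1→0 → fail=1;  out ∅∪{0}={0}
  n13('bda'): parent n12 fail=1; on 'a' 1→0 → fail=2;  out ∅∪∅=∅
  n17('ccd'): parent n16 fail=15; on 'd' 15→0 → fail=1;  out ∅∪{0}={0}
  n21('aab'): parent n20 fail=2; on 'b' 2 → fail=23;  out ∅∪∅=∅
  n24('aba'): parent n23 fail=11; on 'a' 11 → fail=26;  out ∅∪{7}={7}
  n5('adba'): parent n4 fail=11; on 'a' 11 → fail=26;  out ∅∪{7}={7}
  n9('adda'): parent n8 fail=1; on 'a' 1→0 → fail=2;  out ∅∪∅=∅
  n14('bdac'): parent n13 fail=2; on 'c' 2→0 → fail=15;  out {3}∪∅={3}
  n18('ccdb'): parent n17 fail=1; on 'b' 1→0 → fail=11;  out ∅∪∅=∅
  n22('aaba'): parent n21 fail=23; on 'a' 23 → fail=24;  out {5}∪{7}={5,7}
  n25('abaa'): parent n24 fail=26; on 'a' 26→2 → fail=20;  out {6}∪∅={6}
  n6('adbaa'): parent n5 fail=26; on 'a' 26→2 → fail=20;  out ∅∪∅=∅
  n10('addac'): parent n9 fail=2; on 'c' 2→0 → fail=15;  out {2}∪∅={2}
  n19('ccdba'): parent n18 fail=11; on 'a' 11 → fail=26;  out {4}∪{7}={4,7}
  n7('adbaad'): parent n6 fail=20; on 'd' 20→2 → fail=3;  out {1}∪{0}={0,1}

Run:
i=0 'a': node 0→2
i=1 'b': node 2→23
i=2 'a': node 23→24  ** P7@[1:2]
i=3 'a': node 24→25  ** P6@[0:3]
i=4 'a': node 25→20 ·f
i=5 'a': node 20→20 ·f
i=6 'b': node 20→21
i=7 'a': node 21→22  ** P5@[4:7],P7@[6:7]
i=8 'c': node 22→15 ·f
i=9 'd': node 15→1 ·f  ** P0@[9:9]
i=10 'a': node 1→2 ·f
i=11 'b': node 2→23
i=12 'a': node 23→24  ** P7@[11:12]
i=13 'a': node 24→25  ** P6@[10:13]
i=14 'c': node 25→15 ·f
i=15 'a': node 15→2 ·f
i=16 'b': node 2→23
i=17 'a': node 23→24  ** P7@[16:17]
i=18 'b': node 24→23 ·f
i=19 'a': node 23→24  ** P7@[18:19]
i=20 'a': node 24→25  ** P6@[17:20]
i=21 'd': node 25→3 ·f  ** P0@[21:21]
i=22 'c': node 3→15 ·f
i=23 'a': node 15→2 ·f
i=24 'a': node 2→20
i=25 'b': node 20→21
i=26 'a': node 21→22  ** P5@[23:26],P7@[25:26]
i=27 'a': node 22→25 ·f  ** P6@[24:27]
i=28 'd': node 25→3 ·f  ** P0@[28:28]
i=29 'b': node 3→4
i=30 'a': node 4→5  ** P7@[29:30]
i=31 'a': node 5→6
i=32 'a': node 6→20 ·f
i=33 'd': node 20→3 ·f  ** P0@[33:33]
i=34 'c': node 3→15 ·f
i=35 'a': node 15→2 ·f
i=36 'c': node 2→15 ·f
i=37 'a': node 15→2 ·f
i=38 'a': node 2→20
i=39 'b': node 20→21
i=40 'a': node 21→22  ** P5@[37:40],P7@[39:40]
i=41 'a': node 22→25 ·f  ** P6@[38:41]
i=42 'd': node 25→3 ·f  ** P0@[42:42]
i=43 'b': node 3→4
i=44 'a': node 4→5  ** P7@[43:44]
i=45 'd': node 5→3 ·f  ** P0@[45:45]
i=46 'c': node 3→15 ·f
i=47 'd': node 15→1 ·f  ** P0@[47:47]
i=48 'c': node 1→15 ·f
i=49 'a': node 15→2 ·f
i=50 'd': node 2→3  ** P0@[50:50]
i=51 'c': node 3→15 ·f
i=52 'c': node 15→16
i=53 'c': node 16→16 ·f
i=54 'a': node 16→2 ·f
i=55 'b': node 2→23
i=56 'a': node 23→24  ** P7@[55:56]

Matches: [[2,7],[3,6],[7,5],[7,7],[9,0],[12,7],[13,6],[17,7],[19,7],[20,6],[21,0],[26,5],[26,7],[27,6],[28,0],[30,7],[33,0],[40,5],[40,7],[41,6],[42,0],[44,7],[45,0],[47,0],[50,0],[56,7]]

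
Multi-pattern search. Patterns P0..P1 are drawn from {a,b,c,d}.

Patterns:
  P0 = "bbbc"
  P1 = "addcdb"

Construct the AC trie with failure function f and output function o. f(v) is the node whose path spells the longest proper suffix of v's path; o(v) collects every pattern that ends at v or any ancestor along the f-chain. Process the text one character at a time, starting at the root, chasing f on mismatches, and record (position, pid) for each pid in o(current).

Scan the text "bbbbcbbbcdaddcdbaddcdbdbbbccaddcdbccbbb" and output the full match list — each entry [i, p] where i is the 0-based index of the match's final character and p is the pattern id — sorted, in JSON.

Build automaton:
Trie (insert patterns):
  0='ε' goto a→5 b→1
  1='b' goto b→2
  2='bb' goto b→3
  3='bbb' goto c→4
  4='bbbc' goto ·  [P0 ends]
  5='a' goto d→6
  6='ad' goto d→7
  7='add' goto c→8
  8='addc' goto d→9
  9='addcd' goto b→10
  10='addcdb' goto ·  [P1 ends]

BFS fail/out derivation:
  n1('b'): parent n0 fail=0; on 'b' 0 → fail=0;  out ∅∪∅=∅
  n5('a'): parent n0 fail=0; on 'a' 0 → fail=0;  out ∅∪∅=∅
  n2('bb'): parent n1 fail=0; on 'b' 0 → fail=1;  out ∅∪∅=∅
  n6('ad'): parent n5 fail=0; on 'd' 0 → fail=0;  out ∅∪∅=∅
  n3('bbb'): parent n2 fail=1; on 'b' 1 → fail=2;  out ∅∪∅=∅
  n7('add'): parent n6 fail=0; on 'd' 0 → fail=0;  out ∅∪∅=∅
  n4('bbbc'): parent n3 fail=2; on 'c' 2→1→0 → fail=0;  out {0}∪∅={0}
  n8('addc'): parent n7 fail=0; on 'c' 0 → fail=0;  out ∅∪∅=∅
  n9('addcd'): parent n8 fail=0; on 'd' 0 → fail=0;  out ∅∪∅=∅
  n10('addcdb'): parent n9 fail=0; on 'b' 0 → fail=1;  out {1}∪∅={1}

Scan:
pos 0 'b': at 1
pos 1 'b': at 2
pos 2 'b': at 3
pos 3 'b': at 3 (via fail)
pos 4 'c': at 4  ** P0@[1:4]
pos 5 'b': at 1 (via fail)
pos 6 'b': at 2
pos 7 'b': at 3
pos 8 'c': at 4  ** P0@[5:8]
pos 9 'd': at 0 (via fail)
pos 10 'a': at 5
pos 11 'd': at 6
pos 12 'd': at 7
pos 13 'c': at 8
pos 14 'd': at 9
pos 15 'b': at 10  ** P1@[10:15]
pos 16 'a': at 5 (via fail)
pos 17 'd': at 6
pos 18 'd': at 7
pos 19 'c': at 8
pos 20 'd': at 9
pos 21 'b': at 10  ** P1@[16:21]
pos 22 'd': at 0 (via fail)
pos 23 'b': at 1
pos 24 'b': at 2
pos 25 'b': at 3
pos 26 'c': at 4  ** P0@[23:26]
pos 27 'c': at 0 (via fail)
pos 28 'a': at 5
pos 29 'd': at 6
pos 30 'd': at 7
pos 31 'c': at 8
pos 32 'd': at 9
pos 33 'b': at 10  ** P1@[28:33]
pos 34 'c': at 0 (via fail)
pos 35 'c': at 0
pos 36 'b': at 1
pos 37 'b': at 2
pos 38 'b': at 3

Result: [[4,0],[8,0],[15,1],[21,1],[26,0],[33,1]]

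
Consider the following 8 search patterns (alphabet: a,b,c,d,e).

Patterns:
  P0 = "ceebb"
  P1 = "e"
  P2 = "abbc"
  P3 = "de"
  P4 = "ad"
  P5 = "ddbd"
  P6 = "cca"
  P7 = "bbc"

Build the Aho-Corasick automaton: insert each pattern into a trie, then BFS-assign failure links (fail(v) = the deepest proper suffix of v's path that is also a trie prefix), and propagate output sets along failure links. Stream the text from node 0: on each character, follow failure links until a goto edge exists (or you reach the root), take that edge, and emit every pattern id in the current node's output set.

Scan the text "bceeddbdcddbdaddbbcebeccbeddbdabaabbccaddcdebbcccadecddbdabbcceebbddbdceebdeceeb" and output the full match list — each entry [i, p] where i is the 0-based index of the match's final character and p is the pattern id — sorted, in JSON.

Build automaton:
Trie nodes:
  0='ε' goto a→7 b→19 c→1 d→11 e→6
  1='c' goto c→17 e→2
  2='ce' goto e→3
  3='cee' goto b→4
  4='ceeb' goto b→5
  5='ceebb' goto ·  ←P0
  6='e' goto ·  ←P1
  7='a' goto b→8 d→13
  8='ab' goto b→9
  9='abb' goto c→10
  10='abbc' goto ·  ←P2
  11='d' goto d→14 e→12
  12='de' goto ·  ←P3
  13='ad' goto ·  ←P4
  14='dd' goto b→15
  15='ddb' goto d→16
  16='ddbd' goto ·  ←P5
  17='cc' goto a→18
  18='cca' goto ·  ←P6
  19='b' goto b→20
  20='bb' goto c→21
  21='bbc' goto ·  ←P7

BFS fail/out derivation:
  fail(1) 'c': from fail(0)=0 chase 'c': 0 ⇒ 0;  out=∅∪out(0)=∅
  fail(6) 'e': from fail(0)=0 chase 'e': 0 ⇒ 0;  out={1}∪out(0)={1}
  fail(7) 'a': from fail(0)=0 chase 'a': 0 ⇒ 0;  out=∅∪out(0)=∅
  fail(11) 'd': from fail(0)=0 chase 'd': 0 ⇒ 0;  out=∅∪out(0)=∅
  fail(19) 'b': from fail(0)=0 chase 'b': 0 ⇒ 0;  out=∅∪out(0)=∅
  fail(2) 'ce': from fail(1)=0 chase 'e': 0 ⇒ 6;  out=∅∪out(6)={1}
  fail(8) 'ab': from fail(7)=0 chase 'b': 0 ⇒ 19;  out=∅∪out(19)=∅
  fail(12) 'de': from fail(11)=0 chase 'e': 0 ⇒ 6;  out={3}∪out(6)={1,3}
  fail(13) 'ad': from fail(7)=0 chase 'd': 0 ⇒ 11;  out={4}∪out(11)={4}
  fail(14) 'dd': from fail(11)=0 chase 'd': 0 ⇒ 11;  out=∅∪out(11)=∅
  fail(17) 'cc': from fail(1)=0 chase 'c': 0 ⇒ 1;  out=∅∪out(1)=∅
  fail(20) 'bb': from fail(19)=0 chase 'b': 0 ⇒ 19;  out=∅∪out(19)=∅
  fail(3) 'cee': from fail(2)=6 chase 'e': 6→0 ⇒ 6;  out=∅∪out(6)={1}
  fail(9) 'abb': from fail(8)=19 chase 'b': 19 ⇒ 20;  out=∅∪out(20)=∅
  fail(15) 'ddb': from fail(14)=11 chase 'b': 11→0 ⇒ 19;  out=∅∪out(19)=∅
  fail(18) 'cca': from fail(17)=1 chase 'a': 1→0 ⇒ 7;  out={6}∪out(7)={6}
  fail(21) 'bbc': from fail(20)=19 chase 'c': 19→0 ⇒ 1;  out={7}∪out(1)={7}
  fail(4) 'ceeb': from fail(3)=6 chase 'b': 6→0 ⇒ 19;  out=∅∪out(19)=∅
  fail(10) 'abbc': from fail(9)=20 chase 'c': 20 ⇒ 21;  out={2}∪out(21)={2,7}
  fail(16) 'ddbd': from fail(15)=19 chase 'd': 19→0 ⇒ 11;  out={5}∪out(11)={5}
  fail(5) 'ceebb': from fail(4)=19 chase 'b': 19 ⇒ 20;  out={0}∪out(20)={0}

Run:
[0] read 'b'  n0⇒n19
[1] read 'c'  n19⇒n1 (fail-walked)
[2] read 'e'  n1⇒n2  → match P1@[2:2]
[3] read 'e'  n2⇒n3  → match P1@[3:3]
[4] read 'd'  n3⇒n11 (fail-walked)
[5] read 'd'  n11⇒n14
[6] read 'b'  n14⇒n15
[7] read 'd'  n15⇒n16  → match P5@[4:7]
[8] read 'c'  n16⇒n1 (fail-walked)
[9] read 'd'  n1⇒n11 (fail-walked)
[10] read 'd'  n11⇒n14
[11] read 'b'  n14⇒n15
[12] read 'd'  n15⇒n16  → match P5@[9:12]
[13] read 'a'  n16⇒n7 (fail-walked)
[14] read 'd'  n7⇒n13  → match P4@[13:14]
[15] read 'd'  n13⇒n14 (fail-walked)
[16] read 'b'  n14⇒n15
[17] read 'b'  n15⇒n20 (fail-walked)
[18] read 'c'  n20⇒n21  → match P7@[16:18]
[19] read 'e'  n21⇒n2 (fail-walked)  → match P1@[19:19]
[20] read 'b'  n2⇒n19 (fail-walked)
[21] read 'e'  n19⇒n6 (fail-walked)  → match P1@[21:21]
[22] read 'c'  n6⇒n1 (fail-walked)
[23] read 'c'  n1⇒n17
[24] read 'b'  n17⇒n19 (fail-walked)
[25] read 'e'  n19⇒n6 (fail-walked)  → match P1@[25:25]
[26] read 'd'  n6⇒n11 (fail-walked)
[27] read 'd'  n11⇒n14
[28] read 'b'  n14⇒n15
[29] read 'd'  n15⇒n16  → match P5@[26:29]
[30] read 'a'  n16⇒n7 (fail-walked)
[31] read 'b'  n7⇒n8
[32] read 'a'  n8⇒n7 (fail-walked)
[33] read 'a'  n7⇒n7 (fail-walked)
[34] read 'b'  n7⇒n8
[35] read 'b'  n8⇒n9
[36] read 'c'  n9⇒n10  → match P2@[33:36],P7@[34:36]
[37] read 'c'  n10⇒n17 (fail-walked)
[38] read 'a'  n17⇒n18  → match P6@[36:38]
[39] read 'd'  n18⇒n13 (fail-walked)  → match P4@[38:39]
[40] read 'd'  n13⇒n14 (fail-walked)
[41] read 'c'  n14⇒n1 (fail-walked)
[42] read 'd'  n1⇒n11 (fail-walked)
[43] read 'e'  n11⇒n12  → match P1@[43:43],P3@[42:43]
[44] read 'b'  n12⇒n19 (fail-walked)
[45] read 'b'  n19⇒n20
[46] read 'c'  n20⇒n21  → match P7@[44:46]
[47] read 'c'  n21⇒n17 (fail-walked)
[48] read 'c'  n17⇒n17 (fail-walked)
[49] read 'a'  n17⇒n18  → match P6@[47:49]
[50] read 'd'  n18⇒n13 (fail-walked)  → match P4@[49:50]
[51] read 'e'  n13⇒n12 (fail-walked)  → match P1@[51:51],P3@[50:51]
[52] read 'c'  n12⇒n1 (fail-walked)
[53] read 'd'  n1⇒n11 (fail-walked)
[54] read 'd'  n11⇒n14
[55] read 'b'  n14⇒n15
[56] read 'd'  n15⇒n16  → match P5@[53:56]
[57] read 'a'  n16⇒n7 (fail-walked)
[58] read 'b'  n7⇒n8
[59] read 'b'  n8⇒n9
[60] read 'c'  n9⇒n10  → match P2@[57:60],P7@[58:60]
[61] read 'c'  n10⇒n17 (fail-walked)
[62] read 'e'  n17⇒n2 (fail-walked)  → match P1@[62:62]
[63] read 'e'  n2⇒n3  → match P1@[63:63]
[64] read 'b'  n3⇒n4
[65] read 'b'  n4⇒n5  → match P0@[61:65]
[66] read 'd'  n5⇒n11 (fail-walked)
[67] read 'd'  n11⇒n14
[68] read 'b'  n14⇒n15
[69] read 'd'  n15⇒n16  → match P5@[66:69]
[70] read 'c'  n16⇒n1 (fail-walked)
[71] read 'e'  n1⇒n2  → match P1@[71:71]
[72] read 'e'  n2⇒n3  → match P1@[72:72]
[73] read 'b'  n3⇒n4
[74] read 'd'  n4⇒n11 (fail-walked)
[75] read 'e'  n11⇒n12  → match P1@[75:75],P3@[74:75]
[76] read 'c'  n12⇒n1 (fail-walked)
[77] read 'e'  n1⇒n2  → match P1@[77:77]
[78] read 'e'  n2⇒n3  → match P1@[78:78]
[79] read 'b'  n3⇒n4

All matches (sorted): [[2,1],[3,1],[7,5],[12,5],[14,4],[18,7],[19,1],[21,1],[25,1],[29,5],[36,2],[36,7],[38,6],[39,4],[43,1],[43,3],[46,7],[49,6],[50,4],[51,1],[51,3],[56,5],[60,2],[60,7],[62,1],[63,1],[65,0],[69,5],[71,1],[72,1],[75,1],[75,3],[77,1],[78,1]]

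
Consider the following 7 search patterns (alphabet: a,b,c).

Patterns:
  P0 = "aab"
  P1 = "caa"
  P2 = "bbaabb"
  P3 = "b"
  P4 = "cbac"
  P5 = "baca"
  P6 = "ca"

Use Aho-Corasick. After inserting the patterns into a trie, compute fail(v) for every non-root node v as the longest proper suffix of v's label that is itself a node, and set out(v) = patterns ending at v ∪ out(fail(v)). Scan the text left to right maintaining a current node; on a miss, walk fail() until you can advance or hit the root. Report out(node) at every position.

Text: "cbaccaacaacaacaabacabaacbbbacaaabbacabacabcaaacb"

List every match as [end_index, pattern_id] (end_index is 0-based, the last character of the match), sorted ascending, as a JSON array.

Build automaton:
Trie (insert patterns):
  0='ε' goto a→1 b→7 c→4
  1='a' goto a→2
  2='aa' goto b→3
  3='aab' goto ·  [P0 ends]
  4='c' goto a→5 b→13
  5='ca' goto a→6  [P6 ends]
  6='caa' goto ·  [P1 ends]
  7='b' goto a→16 b→8  [P3 ends]
  8='bb' goto a→9
  9='bba' goto a→10
  10='bbaa' goto b→11
  11='bbaab' goto b→12
  12='bbaabb' goto ·  [P2 ends]
  13='cb' goto a→14
  14='cba' goto c→15
  15='cbac' goto ·  [P4 ends]
  16='ba' goto c→17
  17='bac' goto a→18
  18='baca' goto ·  [P5 ends]

BFS fail/out derivation:
  fail(1) 'a': from fail(0)=0 chase 'a': 0 ⇒ 0;  out=∅∪out(0)=∅
  fail(4) 'c': from fail(0)=0 chase 'c': 0 ⇒ 0;  out=∅∪out(0)=∅
  fail(7) 'b': from fail(0)=0 chase 'b': 0 ⇒ 0;  out={3}∪out(0)={3}
  fail(2) 'aa': from fail(1)=0 chase 'a': 0 ⇒ 1;  out=∅∪out(1)=∅
  fail(5) 'ca': from fail(4)=0 chase 'a': 0 ⇒ 1;  out={6}∪out(1)={6}
  fail(8) 'bb': from fail(7)=0 chase 'b': 0 ⇒ 7;  out=∅∪out(7)={3}
  fail(13) 'cb': from fail(4)=0 chase 'b': 0 ⇒ 7;  out=∅∪out(7)={3}
  fail(16) 'ba': from fail(7)=0 chase 'a': 0 ⇒ 1;  out=∅∪out(1)=∅
  fail(3) 'aab': from fail(2)=1 chase 'b': 1→0 ⇒ 7;  out={0}∪out(7)={0,3}
  fail(6) 'caa': from fail(5)=1 chase 'a': 1 ⇒ 2;  out={1}∪out(2)={1}
  fail(9) 'bba': from fail(8)=7 chase 'a': 7 ⇒ 16;  out=∅∪out(16)=∅
  fail(14) 'cba': from fail(13)=7 chase 'a': 7 ⇒ 16;  out=∅∪out(16)=∅
  fail(17) 'bac': from fail(16)=1 chase 'c': 1→0 ⇒ 4;  out=∅∪out(4)=∅
  fail(10) 'bbaa': from fail(9)=16 chase 'a': 16→1 ⇒ 2;  out=∅∪out(2)=∅
  fail(15) 'cbac': from fail(14)=16 chase 'c': 16 ⇒ 17;  out={4}∪out(17)={4}
  fail(18) 'baca': from fail(17)=4 chase 'a': 4 ⇒ 5;  out={5}∪out(5)={5,6}
  fail(11) 'bbaab': from fail(10)=2 chase 'b': 2 ⇒ 3;  out=∅∪out(3)={0,3}
  fail(12) 'bbaabb': from fail(11)=3 chase 'b': 3→7 ⇒ 8;  out={2}∪out(8)={2,3}

Scan:
[0] read 'c'  n0⇒n4
[1] read 'b'  n4⇒n13  ** P3@[1:1]
[2] read 'a'  n13⇒n14
[3] read 'c'  n14⇒n15  ** P4@[0:3]
[4] read 'c'  n15⇒n4 (via fail)
[5] read 'a'  n4⇒n5  ** P6@[4:5]
[6] read 'a'  n5⇒n6  ** P1@[4:6]
[7] read 'c'  n6⇒n4 (via fail)
[8] read 'a'  n4⇒n5  ** P6@[7:8]
[9] read 'a'  n5⇒n6  ** P1@[7:9]
[10] read 'c'  n6⇒n4 (via fail)
[11] read 'a'  n4⇒n5  ** P6@[10:11]
[12] read 'a'  n5⇒n6  ** P1@[10:12]
[13] read 'c'  n6⇒n4 (via fail)
[14] read 'a'  n4⇒n5  ** P6@[13:14]
[15] read 'a'  n5⇒n6  ** P1@[13:15]
[16] read 'b'  n6⇒n3 (via fail)  ** P0@[14:16],P3@[16:16]
[17] read 'a'  n3⇒n16 (via fail)
[18] read 'c'  n16⇒n17
[19] read 'a'  n17⇒n18  ** P5@[16:19],P6@[18:19]
[20] read 'b'  n18⇒n7 (via fail)  ** P3@[20:20]
[21] read 'a'  n7⇒n16
[22] read 'a'  n16⇒n2 (via fail)
[23] read 'c'  n2⇒n4 (via fail)
[24] read 'b'  n4⇒n13  ** P3@[24:24]
[25] read 'b'  n13⇒n8 (via fail)  ** P3@[25:25]
[26] read 'b'  n8⇒n8 (via fail)  ** P3@[26:26]
[27] read 'a'  n8⇒n9
[28] read 'c'  n9⇒n17 (via fail)
[29] read 'a'  n17⇒n18  ** P5@[26:29],P6@[28:29]
[30] read 'a'  n18⇒n6 (via fail)  ** P1@[28:30]
[31] read 'a'  n6⇒n2 (via fail)
[32] read 'b'  n2⇒n3  ** P0@[30:32],P3@[32:32]
[33] read 'b'  n3⇒n8 (via fail)  ** P3@[33:33]
[34] read 'a'  n8⇒n9
[35] read 'c'  n9⇒n17 (via fail)
[36] read 'a'  n17⇒n18  ** P5@[33:36],P6@[35:36]
[37] read 'b'  n18⇒n7 (via fail)  ** P3@[37:37]
[38] read 'a'  n7⇒n16
[39] read 'c'  n16⇒n17
[40] read 'a'  n17⇒n18  ** P5@[37:40],P6@[39:40]
[41] read 'b'  n18⇒n7 (via fail)  ** P3@[41:41]
[42] read 'c'  n7⇒n4 (via fail)
[43] read 'a'  n4⇒n5  ** P6@[42:43]
[44] read 'a'  n5⇒n6  ** P1@[42:44]
[45] read 'a'  n6⇒n2 (via fail)
[46] read 'c'  n2⇒n4 (via fail)
[47] read 'b'  n4⇒n13  ** P3@[47:47]

Matches: [[1,3],[3,4],[5,6],[6,1],[8,6],[9,1],[11,6],[12,1],[14,6],[15,1],[16,0],[16,3],[19,5],[19,6],[20,3],[24,3],[25,3],[26,3],[29,5],[29,6],[30,1],[32,0],[32,3],[33,3],[36,5],[36,6],[37,3],[40,5],[40,6],[41,3],[43,6],[44,1],[47,3]]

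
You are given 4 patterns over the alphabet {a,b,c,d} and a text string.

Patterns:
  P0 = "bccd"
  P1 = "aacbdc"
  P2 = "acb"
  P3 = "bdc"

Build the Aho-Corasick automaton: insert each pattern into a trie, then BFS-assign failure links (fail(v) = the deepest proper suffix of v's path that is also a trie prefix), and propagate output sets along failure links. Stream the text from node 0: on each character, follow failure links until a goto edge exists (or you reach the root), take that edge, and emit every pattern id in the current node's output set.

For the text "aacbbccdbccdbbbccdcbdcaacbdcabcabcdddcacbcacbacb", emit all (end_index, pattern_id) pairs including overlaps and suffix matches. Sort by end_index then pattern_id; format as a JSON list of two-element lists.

Build:
Trie (insert patterns):
  0='ε' goto a→5 b→1
  1='b' goto c→2 d→13
  2='bc' goto c→3
  3='bcc' goto d→4
  4='bccd' goto ·  [P0 ends]
  5='a' goto a→6 c→11
  6='aa' goto c→7
  7='aac' goto b→8
  8='aacb' goto d→9
  9='aacbd' goto c→10
  10='aacbdc' goto ·  [P1 ends]
  11='ac' goto b→12
  12='acb' goto ·  [P2 ends]
  13='bd' goto c→14
  14='bdc' goto ·  [P3 ends]

BFS fail/out derivation:
  n1('b'): parent n0 fail=0; on 'b' 0 → fail=0;  out ∅∪∅=∅
  n5('a'): parent n0 fail=0; on 'a' 0 → fail=0;  out ∅∪∅=∅
  n2('bc'): parent n1 fail=0; on 'c' 0 → fail=0;  out ∅∪∅=∅
  n6('aa'): parent n5 fail=0; on 'a' 0 → fail=5;  out ∅∪∅=∅
  n11('ac'): parent n5 fail=0; on 'c' 0 → fail=0;  out ∅∪∅=∅
  n13('bd'): parent n1 fail=0; on 'd' 0 → fail=0;  out ∅∪∅=∅
  n3('bcc'): parent n2 fail=0; on 'c' 0 → fail=0;  out ∅∪∅=∅
  n7('aac'): parent n6 fail=5; on 'c' 5 → fail=11;  out ∅∪∅=∅
  n12('acb'): parent n11 fail=0; on 'b' 0 → fail=1;  out {2}∪∅={2}
  n14('bdc'): parent n13 fail=0; on 'c' 0 → fail=0;  out {3}∪∅={3}
  n4('bccd'): parent n3 fail=0; on 'd' 0 → fail=0;  out {0}∪∅={0}
  n8('aacb'): parent n7 fail=11; on 'b' 11 → fail=12;  out ∅∪{2}={2}
  n9('aacbd'): parent n8 fail=12; on 'd' 12→1 → fail=13;  out ∅∪∅=∅
  n10('aacbdc'): parent n9 fail=13; on 'c' 13 → fail=14;  out {1}∪{3}={1,3}

Run:
i=0 'a': node 0→5
i=1 'a': node 5→6
i=2 'c': node 6→7
i=3 'b': node 7→8  emit P2@[1:3]
i=4 'b': node 8→1 ·f
i=5 'c': node 1→2
i=6 'c': node 2→3
i=7 'd': node 3→4  emit P0@[4:7]
i=8 'b': node 4→1 ·f
i=9 'c': node 1→2
i=10 'c': node 2→3
i=11 'd': node 3→4  emit P0@[8:11]
i=12 'b': node 4→1 ·f
i=13 'b': node 1→1 ·f
i=14 'b': node 1→1 ·f
i=15 'c': node 1→2
i=16 'c': node 2→3
i=17 'd': node 3→4  emit P0@[14:17]
i=18 'c': node 4→0 ·f
i=19 'b': node 0→1
i=20 'd': node 1→13
i=21 'c': node 13→14  emit P3@[19:21]
i=22 'a': node 14→5 ·f
i=23 'a': node 5→6
i=24 'c': node 6→7
i=25 'b': node 7→8  emit P2@[23:25]
i=26 'd': node 8→9
i=27 'c': node 9→10  emit P1@[22:27],P3@[25:27]
i=28 'a': node 10→5 ·f
i=29 'b': node 5→1 ·f
i=30 'c': node 1→2
i=31 'a': node 2→5 ·f
i=32 'b': node 5→1 ·f
i=33 'c': node 1→2
i=34 'd': node 2→0 ·f
i=35 'd': node 0→0
i=36 'd': node 0→0
i=37 'c': node 0→0
i=38 'a': node 0→5
i=39 'c': node 5→11
i=40 'b': node 11→12  emit P2@[38:40]
i=41 'c': node 12→2 ·f
i=42 'a': node 2→5 ·f
i=43 'c': node 5→11
i=44 'b': node 11→12  emit P2@[42:44]
i=45 'a': node 12→5 ·f
i=46 'c': node 5→11
i=47 'b': node 11→12  emit P2@[45:47]

Result: [[3,2],[7,0],[11,0],[17,0],[21,3],[25,2],[27,1],[27,3],[40,2],[44,2],[47,2]]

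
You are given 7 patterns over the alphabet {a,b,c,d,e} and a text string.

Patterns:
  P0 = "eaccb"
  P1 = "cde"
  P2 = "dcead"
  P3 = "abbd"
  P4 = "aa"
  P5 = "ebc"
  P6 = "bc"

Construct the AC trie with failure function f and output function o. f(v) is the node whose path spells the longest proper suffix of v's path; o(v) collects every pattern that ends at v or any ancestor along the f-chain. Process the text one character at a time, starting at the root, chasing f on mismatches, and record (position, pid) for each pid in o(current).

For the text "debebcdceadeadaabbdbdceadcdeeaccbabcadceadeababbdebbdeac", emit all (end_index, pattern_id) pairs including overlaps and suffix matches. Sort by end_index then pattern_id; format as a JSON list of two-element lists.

Construct AC machine:
Trie (insert patterns):
  n0 'ε': a→14 b→21 c→6 d→9 e→1
  n1 'e': a→2 b→19
  n2 'ea': c→3
  n3 'eac': c→4
  n4 'eacc': b→5
  n5 'eaccb': ·  ←P0
  n6 'c': d→7
  n7 'cd': e→8
  n8 'cde': ·  ←P1
  n9 'd': c→10
  n10 'dc': e→11
  n11 'dce': a→12
  n12 'dcea': d→13
  n13 'dcead': ·  ←P2
  n14 'a': a→18 b→15
  n15 'ab': b→16
  n16 'abb': d→17
  n17 'abbd': ·  ←P3
  n18 'aa': ·  ←P4
  n19 'eb': c→20
  n20 'ebc': ·  ←P5
  n21 'b': c→22
  n22 'bc': ·  ←P6

Failure links (BFS by depth):
  n1('e'): parent n0 fail=0; on 'e' 0 → fail=0;  out ∅∪∅=∅
  n6('c'): parent n0 fail=0; on 'c' 0 → fail=0;  out ∅∪∅=∅
  n9('d'): parent n0 fail=0; on 'd' 0 → fail=0;  out ∅∪∅=∅
  n14('a'): parent n0 fail=0; on 'a' 0 → fail=0;  out ∅∪∅=∅
  n21('b'): parent n0 fail=0; on 'b' 0 → fail=0;  out ∅∪∅=∅
  n2('ea'): parent n1 fail=0; on 'a' 0 → fail=14;  out ∅∪∅=∅
  n7('cd'): parent n6 fail=0; on 'd' 0 → fail=9;  out ∅∪∅=∅
  n10('dc'): parent n9 fail=0; on 'c' 0 → fail=6;  out ∅∪∅=∅
  n15('ab'): parent n14 fail=0; on 'b' 0 → fail=21;  out ∅∪∅=∅
  n18('aa'): parent n14 fail=0; on 'a' 0 → fail=14;  out {4}∪∅={4}
  n19('eb'): parent n1 fail=0; on 'b' 0 → fail=21;  out ∅∪∅=∅
  n22('bc'): parent n21 fail=0; on 'c' 0 → fail=6;  out {6}∪∅={6}
  n3('eac'): parent n2 fail=14; on 'c' 14→0 → fail=6;  out ∅∪∅=∅
  n8('cde'): parent n7 fail=9; on 'e' 9→0 → fail=1;  out {1}∪∅={1}
  n11('dce'): parent n10 fail=6; on 'e' 6→0 → fail=1;  out ∅∪∅=∅
  n16('abb'): parent n15 fail=21; on 'b' 21→0 → fail=21;  out ∅∪∅=∅
  n20('ebc'): parent n19 fail=21; on 'c' 21 → fail=22;  out {5}∪{6}={5,6}
  n4('eacc'): parent n3 fail=6; on 'c' 6→0 → fail=6;  out ∅∪∅=∅
  n12('dcea'): parent n11 fail=1; on 'a' 1 → fail=2;  out ∅∪∅=∅
  n17('abbd'): parent n16 fail=21; on 'd' 21→0 → fail=9;  out {3}∪∅={3}
  n5('eaccb'): parent n4 fail=6; on 'b' 6→0 → fail=21;  out {0}∪∅={0}
  n13('dcead'): parent n12 fail=2; on 'd' 2→14→0 → fail=9;  out {2}∪∅={2}

Scan:
[0] read 'd'  n0⇒n9
[1] read 'e'  n9⇒n1 ·f
[2] read 'b'  n1⇒n19
[3] read 'e'  n19⇒n1 ·f
[4] read 'b'  n1⇒n19
[5] read 'c'  n19⇒n20  → match P5@[3:5],P6@[4:5]
[6] read 'd'  n20⇒n7 ·f
[7] read 'c'  n7⇒n10 ·f
[8] read 'e'  n10⇒n11
[9] read 'a'  n11⇒n12
[10] read 'd'  n12⇒n13  → match P2@[6:10]
[11] read 'e'  n13⇒n1 ·f
[12] read 'a'  n1⇒n2
[13] read 'd'  n2⇒n9 ·f
[14] read 'a'  n9⇒n14 ·f
[15] read 'a'  n14⇒n18  → match P4@[14:15]
[16] read 'b'  n18⇒n15 ·f
[17] read 'b'  n15⇒n16
[18] read 'd'  n16⇒n17  → match P3@[15:18]
[19] read 'b'  n17⇒n21 ·f
[20] read 'd'  n21⇒n9 ·f
[21] read 'c'  n9⇒n10
[22] read 'e'  n10⇒n11
[23] read 'a'  n11⇒n12
[24] read 'd'  n12⇒n13  → match P2@[20:24]
[25] read 'c'  n13⇒n10 ·f
[26] read 'd'  n10⇒n7 ·f
[27] read 'e'  n7⇒n8  → match P1@[25:27]
[28] read 'e'  n8⇒n1 ·f
[29] read 'a'  n1⇒n2
[30] read 'c'  n2⇒n3
[31] read 'c'  n3⇒n4
[32] read 'b'  n4⇒n5  → match P0@[28:32]
[33] read 'a'  n5⇒n14 ·f
[34] read 'b'  n14⇒n15
[35] read 'c'  n15⇒n22 ·f  → match P6@[34:35]
[36] read 'a'  n22⇒n14 ·f
[37] read 'd'  n14⇒n9 ·f
[38] read 'c'  n9⇒n10
[39] read 'e'  n10⇒n11
[40] read 'a'  n11⇒n12
[41] read 'd'  n12⇒n13  → match P2@[37:41]
[42] read 'e'  n13⇒n1 ·f
[43] read 'a'  n1⇒n2
[44] read 'b'  n2⇒n15 ·f
[45] read 'a'  n15⇒n14 ·f
[46] read 'b'  n14⇒n15
[47] read 'b'  n15⇒n16
[48] read 'd'  n16⇒n17  → match P3@[45:48]
[49] read 'e'  n17⇒n1 ·f
[50] read 'b'  n1⇒n19
[51] read 'b'  n19⇒n21 ·f
[52] read 'd'  n21⇒n9 ·f
[53] read 'e'  n9⇒n1 ·f
[54] read 'a'  n1⇒n2
[55] read 'c'  n2⇒n3

All matches (sorted): [[5,5],[5,6],[10,2],[15,4],[18,3],[24,2],[27,1],[32,0],[35,6],[41,2],[48,3]]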